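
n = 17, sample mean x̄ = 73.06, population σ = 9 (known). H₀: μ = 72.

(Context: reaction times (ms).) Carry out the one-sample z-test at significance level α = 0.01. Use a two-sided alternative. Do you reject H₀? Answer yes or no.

reject H₀: no

SE = σ/√n = 9/√17 = 2.1828
z = (x̄−μ₀)/SE = (73.06−72)/2.1828 = 0.4856
p-value (two-sided) = 0.62724
At α=0.01: p ≥ α → fail to reject H₀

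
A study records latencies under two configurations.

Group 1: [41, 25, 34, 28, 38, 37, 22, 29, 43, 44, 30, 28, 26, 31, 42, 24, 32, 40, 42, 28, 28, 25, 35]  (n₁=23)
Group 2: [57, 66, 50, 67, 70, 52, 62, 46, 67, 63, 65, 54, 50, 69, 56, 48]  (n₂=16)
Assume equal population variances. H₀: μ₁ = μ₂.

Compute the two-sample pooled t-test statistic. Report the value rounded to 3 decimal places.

test statistic = -10.813

x̄₁=32.696, s₁=6.905, n₁=23
x̄₂=58.875, s₂=8.156, n₂=16
s_p² = [22·6.905² + 15·8.156²]/37 = 55.3140
SE = √(s_p²·(1/23+1/16)) = 2.4212
t = (32.696−58.875)/2.4212 = -10.8127
df = 37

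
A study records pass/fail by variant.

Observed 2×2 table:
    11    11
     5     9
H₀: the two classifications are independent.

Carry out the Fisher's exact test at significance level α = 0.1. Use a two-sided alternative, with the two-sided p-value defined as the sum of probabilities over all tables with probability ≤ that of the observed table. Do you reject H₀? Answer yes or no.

reject H₀: no

Margins: r₁=22, r₂=14, c₁=16, c₂=20, n=36
p_obs = C(22,11)·C(14,5)/C(36,16); sum pmf over tables with pmf ≤ p_obs
p-value (two-sided) = 0.50067
At α=0.1: p ≥ α → fail to reject H₀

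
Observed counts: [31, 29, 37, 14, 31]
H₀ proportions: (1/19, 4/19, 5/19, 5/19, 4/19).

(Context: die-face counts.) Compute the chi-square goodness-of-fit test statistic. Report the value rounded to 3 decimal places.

n = 142; E_i = n·p_i = [7.47, 29.89, 37.37, 37.37, 29.89]
χ² = (31−7.47)²/7.47 + (29−29.89)²/29.89 + (37−37.37)²/37.37 + (14−37.37)²/37.37 + (31−29.89)²/29.89 = 88.7430
df = 4

test statistic = 88.743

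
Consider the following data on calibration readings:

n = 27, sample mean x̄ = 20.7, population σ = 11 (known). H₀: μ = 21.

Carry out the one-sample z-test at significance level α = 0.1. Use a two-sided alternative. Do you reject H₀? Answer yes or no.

reject H₀: no

SE = σ/√n = 11/√27 = 2.1170
z = (x̄−μ₀)/SE = (20.7−21)/2.1170 = -0.1417
p-value (two-sided) = 0.88731
At α=0.1: p ≥ α → fail to reject H₀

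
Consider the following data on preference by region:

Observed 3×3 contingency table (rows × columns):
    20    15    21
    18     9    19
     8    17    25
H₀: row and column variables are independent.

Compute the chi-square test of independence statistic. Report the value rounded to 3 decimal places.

test statistic = 7.956

Row totals [56, 46, 50], col totals [46, 41, 65], n=152
χ² = (20−16.95)²/16.95 + (15−15.11)²/15.11 + (21−23.95)²/23.95 + (18−13.92)²/13.92 + (9−12.41)²/12.41 + (19−19.67)²/19.67 + (8−15.13)²/15.13 + (17−13.49)²/13.49 + (25−21.38)²/21.38 = 7.9560
df = 4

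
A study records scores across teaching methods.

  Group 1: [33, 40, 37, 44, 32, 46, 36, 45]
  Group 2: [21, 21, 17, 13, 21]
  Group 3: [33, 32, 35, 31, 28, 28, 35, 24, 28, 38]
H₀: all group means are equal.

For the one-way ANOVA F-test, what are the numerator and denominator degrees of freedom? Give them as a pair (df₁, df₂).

k = 3 groups, N = 23 total
df = (k−1, N−k) = (3−1, 23−3) = (2, 20)

degrees of freedom = [2, 20]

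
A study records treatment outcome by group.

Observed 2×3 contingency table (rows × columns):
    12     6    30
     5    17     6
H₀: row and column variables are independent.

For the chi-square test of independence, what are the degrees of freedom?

degrees of freedom = 2

df = (r−1)(c−1) = (2−1)·(3−1) = 2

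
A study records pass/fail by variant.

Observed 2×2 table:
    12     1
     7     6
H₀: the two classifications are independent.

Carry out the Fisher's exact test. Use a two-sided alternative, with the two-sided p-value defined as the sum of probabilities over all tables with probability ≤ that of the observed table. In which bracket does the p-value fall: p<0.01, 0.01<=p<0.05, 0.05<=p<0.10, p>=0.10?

Margins: r₁=13, r₂=13, c₁=19, c₂=7, n=26
p_obs = C(13,12)·C(13,7)/C(26,19); sum pmf over tables with pmf ≤ p_obs
p-value (two-sided) = 0.07304
→ bracket: 0.05<=p<0.10

p-value bracket: 0.05<=p<0.10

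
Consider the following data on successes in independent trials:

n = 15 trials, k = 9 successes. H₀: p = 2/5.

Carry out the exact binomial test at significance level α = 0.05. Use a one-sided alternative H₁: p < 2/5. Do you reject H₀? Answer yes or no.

reject H₀: no

Exact binomial: n=15, k=9, p₀=2/5=0.4000
P(X≤9) from Σ C(n,i)·p₀^i·(1−p₀)^(n−i)
p-value (one-sided, H₁ less) = 0.96617
At α=0.05: p ≥ α → fail to reject H₀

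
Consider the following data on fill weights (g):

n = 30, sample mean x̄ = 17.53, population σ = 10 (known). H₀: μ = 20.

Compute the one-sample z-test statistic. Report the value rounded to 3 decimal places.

SE = σ/√n = 10/√30 = 1.8257
z = (x̄−μ₀)/SE = (17.53−20)/1.8257 = -1.3529

test statistic = -1.353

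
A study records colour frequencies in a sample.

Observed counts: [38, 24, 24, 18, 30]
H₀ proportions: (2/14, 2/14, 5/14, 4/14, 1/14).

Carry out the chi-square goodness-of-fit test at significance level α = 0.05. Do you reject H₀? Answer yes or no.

reject H₀: yes

n = 134; E_i = n·p_i = [19.14, 19.14, 47.86, 38.29, 9.57]
χ² = (38−19.14)²/19.14 + (24−19.14)²/19.14 + (24−47.86)²/47.86 + (18−38.29)²/38.29 + (30−9.57)²/9.57 = 86.0507
df = 4
p-value (upper-tail) = 0.00000
At α=0.05: p < α → reject H₀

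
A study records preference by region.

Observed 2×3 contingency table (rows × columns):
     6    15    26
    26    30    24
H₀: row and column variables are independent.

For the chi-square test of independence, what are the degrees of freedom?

degrees of freedom = 2

df = (r−1)(c−1) = (2−1)·(3−1) = 2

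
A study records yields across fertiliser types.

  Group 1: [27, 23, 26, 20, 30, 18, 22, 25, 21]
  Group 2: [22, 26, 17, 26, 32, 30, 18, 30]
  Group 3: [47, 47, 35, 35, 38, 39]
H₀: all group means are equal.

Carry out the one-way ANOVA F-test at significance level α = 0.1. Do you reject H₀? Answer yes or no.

reject H₀: yes

Group means [23.56, 25.12, 40.17], grand mean 28.435
SSB = Σnᵢ(x̄ᵢ−x̄)² = 1127.722; SSW = ΣΣ(x−x̄ᵢ)² = 489.931
MSB = 1127.722/2 = 563.8608; MSW = 489.931/20 = 24.4965
F = MSB/MSW = 23.0180
df = (2, 20)
p-value (upper-tail) = 0.00001
At α=0.1: p < α → reject H₀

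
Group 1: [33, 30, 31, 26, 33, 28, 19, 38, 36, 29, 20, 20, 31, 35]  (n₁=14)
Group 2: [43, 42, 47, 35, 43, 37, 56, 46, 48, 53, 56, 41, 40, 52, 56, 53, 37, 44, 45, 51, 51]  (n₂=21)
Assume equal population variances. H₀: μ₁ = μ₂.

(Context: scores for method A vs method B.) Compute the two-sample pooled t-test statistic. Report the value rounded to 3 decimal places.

test statistic = -7.835

x̄₁=29.214, s₁=6.066, n₁=14
x̄₂=46.476, s₂=6.585, n₂=21
s_p² = [13·6.066² + 20·6.585²]/33 = 40.7756
SE = √(s_p²·(1/14+1/21)) = 2.2032
t = (29.214−46.476)/2.2032 = -7.8348
df = 33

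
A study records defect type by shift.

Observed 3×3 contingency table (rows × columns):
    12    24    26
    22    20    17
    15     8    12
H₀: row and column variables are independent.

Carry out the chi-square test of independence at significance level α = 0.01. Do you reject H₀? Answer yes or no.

Row totals [62, 59, 35], col totals [49, 52, 55], n=156
χ² = (12−19.47)²/19.47 + (24−20.67)²/20.67 + (26−21.86)²/21.86 + (22−18.53)²/18.53 + (20−19.67)²/19.67 + (17−20.80)²/20.80 + (15−10.99)²/10.99 + (8−11.67)²/11.67 + (12−12.34)²/12.34 = 8.1619
df = 4
p-value (upper-tail) = 0.08582
At α=0.01: p ≥ α → fail to reject H₀

reject H₀: no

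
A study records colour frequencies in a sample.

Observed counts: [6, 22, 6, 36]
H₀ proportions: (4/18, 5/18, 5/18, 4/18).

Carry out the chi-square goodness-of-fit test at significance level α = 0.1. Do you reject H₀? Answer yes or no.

n = 70; E_i = n·p_i = [15.56, 19.44, 19.44, 15.56]
χ² = (6−15.56)²/15.56 + (22−19.44)²/19.44 + (6−19.44)²/19.44 + (36−15.56)²/15.56 = 42.3714
df = 3
p-value (upper-tail) = 0.00000
At α=0.1: p < α → reject H₀

reject H₀: yes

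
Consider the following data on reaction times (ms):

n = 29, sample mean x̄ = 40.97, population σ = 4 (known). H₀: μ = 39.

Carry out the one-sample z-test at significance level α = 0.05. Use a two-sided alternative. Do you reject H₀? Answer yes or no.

reject H₀: yes

SE = σ/√n = 4/√29 = 0.7428
z = (x̄−μ₀)/SE = (40.97−39)/0.7428 = 2.6522
p-value (two-sided) = 0.00800
At α=0.05: p < α → reject H₀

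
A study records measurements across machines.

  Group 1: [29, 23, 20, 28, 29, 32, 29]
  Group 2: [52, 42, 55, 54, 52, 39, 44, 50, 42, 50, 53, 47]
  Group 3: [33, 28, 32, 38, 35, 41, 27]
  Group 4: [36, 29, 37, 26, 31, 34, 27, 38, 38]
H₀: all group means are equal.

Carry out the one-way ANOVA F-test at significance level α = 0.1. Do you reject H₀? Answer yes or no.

reject H₀: yes

Group means [27.14, 48.33, 33.43, 32.89], grand mean 37.143
SSB = Σnᵢ(x̄ᵢ−x̄)² = 2462.159; SSW = ΣΣ(x−x̄ᵢ)² = 756.127
MSB = 2462.159/3 = 820.7196; MSW = 756.127/31 = 24.3912
F = MSB/MSW = 33.6482
df = (3, 31)
p-value (upper-tail) = 0.00000
At α=0.1: p < α → reject H₀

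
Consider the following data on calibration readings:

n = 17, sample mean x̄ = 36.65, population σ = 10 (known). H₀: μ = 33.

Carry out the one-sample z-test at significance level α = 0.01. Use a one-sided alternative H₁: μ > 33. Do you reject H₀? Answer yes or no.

SE = σ/√n = 10/√17 = 2.4254
z = (x̄−μ₀)/SE = (36.65−33)/2.4254 = 1.5049
p-value (one-sided, H₁ greater) = 0.06617
At α=0.01: p ≥ α → fail to reject H₀

reject H₀: no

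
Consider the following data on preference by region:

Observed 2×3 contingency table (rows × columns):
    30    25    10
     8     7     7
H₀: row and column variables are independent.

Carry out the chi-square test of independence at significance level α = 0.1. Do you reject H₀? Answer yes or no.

Row totals [65, 22], col totals [38, 32, 17], n=87
χ² = (30−28.39)²/28.39 + (25−23.91)²/23.91 + (10−12.70)²/12.70 + (8−9.61)²/9.61 + (7−8.09)²/8.09 + (7−4.30)²/4.30 = 2.8296
df = 2
p-value (upper-tail) = 0.24297
At α=0.1: p ≥ α → fail to reject H₀

reject H₀: no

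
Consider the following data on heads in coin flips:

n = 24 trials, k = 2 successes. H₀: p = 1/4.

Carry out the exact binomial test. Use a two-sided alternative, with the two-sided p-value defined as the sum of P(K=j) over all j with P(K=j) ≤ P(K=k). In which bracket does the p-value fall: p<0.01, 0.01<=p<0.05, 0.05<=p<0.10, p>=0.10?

p-value bracket: 0.05<=p<0.10

Exact binomial: n=24, k=2, p₀=1/4=0.2500
P(X=j) = C(n,j)·p₀^j·(1−p₀)^(n−j); p = Σ P(X=j) over j with P(X=j) ≤ P(X=2)
p-value (two-sided) = 0.06114
→ bracket: 0.05<=p<0.10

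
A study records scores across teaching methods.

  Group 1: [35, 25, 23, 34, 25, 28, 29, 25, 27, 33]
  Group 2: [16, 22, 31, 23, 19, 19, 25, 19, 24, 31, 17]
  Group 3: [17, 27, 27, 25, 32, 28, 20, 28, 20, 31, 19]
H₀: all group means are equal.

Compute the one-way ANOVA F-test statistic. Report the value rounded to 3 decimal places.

test statistic = 4.052

Group means [28.40, 22.36, 24.91], grand mean 25.125
SSB = Σnᵢ(x̄ᵢ−x̄)² = 191.645; SSW = ΣΣ(x−x̄ᵢ)² = 685.855
MSB = 191.645/2 = 95.8227; MSW = 685.855/29 = 23.6502
F = MSB/MSW = 4.0517
df = (2, 29)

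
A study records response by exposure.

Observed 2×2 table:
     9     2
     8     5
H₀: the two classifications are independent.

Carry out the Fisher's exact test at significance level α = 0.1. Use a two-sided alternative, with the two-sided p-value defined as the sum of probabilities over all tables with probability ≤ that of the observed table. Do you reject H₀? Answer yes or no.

Margins: r₁=11, r₂=13, c₁=17, c₂=7, n=24
p_obs = C(11,9)·C(13,8)/C(24,17); sum pmf over tables with pmf ≤ p_obs
p-value (two-sided) = 0.38644
At α=0.1: p ≥ α → fail to reject H₀

reject H₀: no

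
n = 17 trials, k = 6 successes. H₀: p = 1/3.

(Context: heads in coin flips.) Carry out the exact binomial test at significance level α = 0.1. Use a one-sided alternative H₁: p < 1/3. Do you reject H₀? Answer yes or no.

reject H₀: no

Exact binomial: n=17, k=6, p₀=1/3=0.3333
P(X≤6) from Σ C(n,i)·p₀^i·(1−p₀)^(n−i)
p-value (one-sided, H₁ less) = 0.67393
At α=0.1: p ≥ α → fail to reject H₀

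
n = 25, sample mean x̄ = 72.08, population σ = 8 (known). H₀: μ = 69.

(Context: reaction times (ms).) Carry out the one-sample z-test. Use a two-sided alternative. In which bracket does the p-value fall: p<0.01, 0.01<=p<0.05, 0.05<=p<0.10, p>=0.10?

SE = σ/√n = 8/√25 = 1.6000
z = (x̄−μ₀)/SE = (72.08−69)/1.6000 = 1.9250
p-value (two-sided) = 0.05423
→ bracket: 0.05<=p<0.10

p-value bracket: 0.05<=p<0.10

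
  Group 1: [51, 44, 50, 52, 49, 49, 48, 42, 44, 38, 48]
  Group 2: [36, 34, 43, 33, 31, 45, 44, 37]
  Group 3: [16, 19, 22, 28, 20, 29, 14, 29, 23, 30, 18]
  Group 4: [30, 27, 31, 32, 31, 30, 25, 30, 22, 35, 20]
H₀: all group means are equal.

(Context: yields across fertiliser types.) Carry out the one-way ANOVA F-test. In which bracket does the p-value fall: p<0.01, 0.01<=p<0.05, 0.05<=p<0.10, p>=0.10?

p-value bracket: p<0.01

Group means [46.82, 37.88, 22.55, 28.45], grand mean 33.634
SSB = Σnᵢ(x̄ᵢ−x̄)² = 3703.546; SSW = ΣΣ(x−x̄ᵢ)² = 915.966
MSB = 3703.546/3 = 1234.5154; MSW = 915.966/37 = 24.7558
F = MSB/MSW = 49.8677
df = (3, 37)
p-value (upper-tail) = 0.00000
→ bracket: p<0.01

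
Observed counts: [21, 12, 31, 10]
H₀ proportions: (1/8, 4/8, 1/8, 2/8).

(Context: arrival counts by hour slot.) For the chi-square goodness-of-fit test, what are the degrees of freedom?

degrees of freedom = 3

df = k − 1 = 4 − 1 = 3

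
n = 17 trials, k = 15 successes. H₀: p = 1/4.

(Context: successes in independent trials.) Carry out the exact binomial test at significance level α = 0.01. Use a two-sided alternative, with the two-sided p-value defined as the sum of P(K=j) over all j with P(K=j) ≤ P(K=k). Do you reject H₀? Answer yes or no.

Exact binomial: n=17, k=15, p₀=1/4=0.2500
P(X=j) = C(n,j)·p₀^j·(1−p₀)^(n−j); p = Σ P(X=j) over j with P(X=j) ≤ P(X=15)
p-value (two-sided) = 0.00000
At α=0.01: p < α → reject H₀

reject H₀: yes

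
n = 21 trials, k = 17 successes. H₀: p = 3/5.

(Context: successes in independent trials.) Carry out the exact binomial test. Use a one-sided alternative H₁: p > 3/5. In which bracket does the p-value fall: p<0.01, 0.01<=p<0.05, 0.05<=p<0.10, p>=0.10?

p-value bracket: 0.01<=p<0.05

Exact binomial: n=21, k=17, p₀=3/5=0.6000
P(X≥17) from Σ C(n,i)·p₀^i·(1−p₀)^(n−i)
p-value (one-sided, H₁ greater) = 0.03696
→ bracket: 0.01<=p<0.05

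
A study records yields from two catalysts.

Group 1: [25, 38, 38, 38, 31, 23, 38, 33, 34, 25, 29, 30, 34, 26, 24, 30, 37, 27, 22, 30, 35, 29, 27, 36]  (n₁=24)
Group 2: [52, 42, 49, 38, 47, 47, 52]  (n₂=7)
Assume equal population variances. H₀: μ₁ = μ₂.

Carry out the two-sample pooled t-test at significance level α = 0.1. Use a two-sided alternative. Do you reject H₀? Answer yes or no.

x̄₁=30.792, s₁=5.225, n₁=24
x̄₂=46.714, s₂=5.155, n₂=7
s_p² = [23·5.225² + 6·5.155²]/29 = 27.1513
SE = √(s_p²·(1/24+1/7)) = 2.2383
t = (30.792−46.714)/2.2383 = -7.1137
df = 29
p-value (two-sided) = 0.00000
At α=0.1: p < α → reject H₀

reject H₀: yes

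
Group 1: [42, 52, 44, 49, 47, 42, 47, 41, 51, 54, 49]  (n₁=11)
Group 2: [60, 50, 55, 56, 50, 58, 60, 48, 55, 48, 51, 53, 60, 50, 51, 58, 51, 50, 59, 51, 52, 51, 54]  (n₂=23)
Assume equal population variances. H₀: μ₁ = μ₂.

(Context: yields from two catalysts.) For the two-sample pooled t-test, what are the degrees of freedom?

df = n₁ + n₂ − 2 = 11 + 23 − 2 = 32

degrees of freedom = 32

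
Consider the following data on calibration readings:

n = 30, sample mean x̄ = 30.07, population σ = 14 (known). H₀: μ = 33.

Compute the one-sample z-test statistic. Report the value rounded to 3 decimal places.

SE = σ/√n = 14/√30 = 2.5560
z = (x̄−μ₀)/SE = (30.07−33)/2.5560 = -1.1463

test statistic = -1.146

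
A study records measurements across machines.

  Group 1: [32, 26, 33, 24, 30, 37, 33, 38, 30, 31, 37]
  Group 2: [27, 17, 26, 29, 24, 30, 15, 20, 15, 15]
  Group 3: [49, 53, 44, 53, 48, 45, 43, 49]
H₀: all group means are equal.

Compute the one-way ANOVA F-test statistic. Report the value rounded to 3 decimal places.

test statistic = 63.035

Group means [31.91, 21.80, 48.00], grand mean 32.862
SSB = Σnᵢ(x̄ᵢ−x̄)² = 3066.939; SSW = ΣΣ(x−x̄ᵢ)² = 632.509
MSB = 3066.939/2 = 1533.4696; MSW = 632.509/26 = 24.3273
F = MSB/MSW = 63.0350
df = (2, 26)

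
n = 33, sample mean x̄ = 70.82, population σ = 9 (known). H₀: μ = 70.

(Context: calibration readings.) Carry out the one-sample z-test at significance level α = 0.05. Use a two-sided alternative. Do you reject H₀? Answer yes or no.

reject H₀: no

SE = σ/√n = 9/√33 = 1.5667
z = (x̄−μ₀)/SE = (70.82−70)/1.5667 = 0.5234
p-value (two-sided) = 0.60070
At α=0.05: p ≥ α → fail to reject H₀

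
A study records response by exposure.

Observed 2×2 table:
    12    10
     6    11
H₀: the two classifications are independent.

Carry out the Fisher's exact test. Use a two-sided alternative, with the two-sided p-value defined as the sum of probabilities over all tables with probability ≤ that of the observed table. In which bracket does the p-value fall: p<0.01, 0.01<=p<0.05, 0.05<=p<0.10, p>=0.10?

Margins: r₁=22, r₂=17, c₁=18, c₂=21, n=39
p_obs = C(22,12)·C(17,6)/C(39,18); sum pmf over tables with pmf ≤ p_obs
p-value (two-sided) = 0.33400
→ bracket: p>=0.10

p-value bracket: p>=0.10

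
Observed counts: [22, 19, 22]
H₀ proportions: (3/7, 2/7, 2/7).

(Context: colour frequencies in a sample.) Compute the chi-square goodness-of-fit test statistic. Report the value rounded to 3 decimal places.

n = 63; E_i = n·p_i = [27.00, 18.00, 18.00]
χ² = (22−27.00)²/27.00 + (19−18.00)²/18.00 + (22−18.00)²/18.00 = 1.8704
df = 2

test statistic = 1.870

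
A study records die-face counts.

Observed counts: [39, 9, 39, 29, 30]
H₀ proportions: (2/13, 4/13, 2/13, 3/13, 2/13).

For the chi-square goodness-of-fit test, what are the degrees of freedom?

df = k − 1 = 5 − 1 = 4

degrees of freedom = 4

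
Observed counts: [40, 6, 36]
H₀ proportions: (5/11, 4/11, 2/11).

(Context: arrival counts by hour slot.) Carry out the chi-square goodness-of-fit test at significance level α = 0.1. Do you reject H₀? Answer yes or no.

reject H₀: yes

n = 82; E_i = n·p_i = [37.27, 29.82, 14.91]
χ² = (40−37.27)²/37.27 + (6−29.82)²/29.82 + (36−14.91)²/14.91 = 49.0610
df = 2
p-value (upper-tail) = 0.00000
At α=0.1: p < α → reject H₀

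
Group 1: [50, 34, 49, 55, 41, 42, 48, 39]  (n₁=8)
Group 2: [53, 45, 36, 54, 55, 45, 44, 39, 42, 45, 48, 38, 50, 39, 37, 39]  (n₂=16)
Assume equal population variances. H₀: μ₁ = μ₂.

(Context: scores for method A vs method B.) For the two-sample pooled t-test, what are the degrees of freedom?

df = n₁ + n₂ − 2 = 8 + 16 − 2 = 22

degrees of freedom = 22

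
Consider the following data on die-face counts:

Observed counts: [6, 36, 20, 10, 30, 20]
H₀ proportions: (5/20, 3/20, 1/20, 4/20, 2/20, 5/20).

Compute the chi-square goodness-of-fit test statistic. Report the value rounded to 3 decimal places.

test statistic = 106.557

n = 122; E_i = n·p_i = [30.50, 18.30, 6.10, 24.40, 12.20, 30.50]
χ² = (6−30.50)²/30.50 + (36−18.30)²/18.30 + (20−6.10)²/6.10 + (10−24.40)²/24.40 + (30−12.20)²/12.20 + (20−30.50)²/30.50 = 106.5574
df = 5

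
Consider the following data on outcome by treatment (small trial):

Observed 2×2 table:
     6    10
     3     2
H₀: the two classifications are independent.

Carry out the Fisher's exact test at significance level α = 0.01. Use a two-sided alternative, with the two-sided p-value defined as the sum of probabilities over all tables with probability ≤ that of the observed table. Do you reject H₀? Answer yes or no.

reject H₀: no

Margins: r₁=16, r₂=5, c₁=9, c₂=12, n=21
p_obs = C(16,6)·C(5,3)/C(21,9); sum pmf over tables with pmf ≤ p_obs
p-value (two-sided) = 0.61079
At α=0.01: p ≥ α → fail to reject H₀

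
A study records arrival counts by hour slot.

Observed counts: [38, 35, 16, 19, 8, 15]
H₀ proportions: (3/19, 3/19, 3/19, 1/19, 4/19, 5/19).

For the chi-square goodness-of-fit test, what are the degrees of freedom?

degrees of freedom = 5

df = k − 1 = 6 − 1 = 5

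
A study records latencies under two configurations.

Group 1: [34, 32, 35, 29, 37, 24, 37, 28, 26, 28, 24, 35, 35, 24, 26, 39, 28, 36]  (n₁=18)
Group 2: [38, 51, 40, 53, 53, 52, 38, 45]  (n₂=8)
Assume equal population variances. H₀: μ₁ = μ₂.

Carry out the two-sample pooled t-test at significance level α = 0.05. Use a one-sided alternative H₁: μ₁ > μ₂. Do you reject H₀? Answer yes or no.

reject H₀: no

x̄₁=30.944, s₁=5.127, n₁=18
x̄₂=46.250, s₂=6.798, n₂=8
s_p² = [17·5.127² + 7·6.798²]/24 = 32.1019
SE = √(s_p²·(1/18+1/8)) = 2.4075
t = (30.944−46.250)/2.4075 = -6.3574
df = 24
p-value (one-sided, H₁ greater) = 1.00000
At α=0.05: p ≥ α → fail to reject H₀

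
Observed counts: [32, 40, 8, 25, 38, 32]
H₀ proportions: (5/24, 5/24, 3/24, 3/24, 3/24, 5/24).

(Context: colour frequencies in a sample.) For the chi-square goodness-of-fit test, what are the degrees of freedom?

df = k − 1 = 6 − 1 = 5

degrees of freedom = 5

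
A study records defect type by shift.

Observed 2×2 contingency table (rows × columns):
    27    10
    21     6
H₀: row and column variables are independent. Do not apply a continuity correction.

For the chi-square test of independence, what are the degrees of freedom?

degrees of freedom = 1

df = (r−1)(c−1) = (2−1)·(2−1) = 1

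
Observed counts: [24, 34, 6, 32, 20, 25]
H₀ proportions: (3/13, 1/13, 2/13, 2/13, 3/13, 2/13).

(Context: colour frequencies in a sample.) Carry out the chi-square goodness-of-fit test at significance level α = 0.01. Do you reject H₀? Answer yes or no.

reject H₀: yes

n = 141; E_i = n·p_i = [32.54, 10.85, 21.69, 21.69, 32.54, 21.69]
χ² = (24−32.54)²/32.54 + (34−10.85)²/10.85 + (6−21.69)²/21.69 + (32−21.69)²/21.69 + (20−32.54)²/32.54 + (25−21.69)²/21.69 = 73.2541
df = 5
p-value (upper-tail) = 0.00000
At α=0.01: p < α → reject H₀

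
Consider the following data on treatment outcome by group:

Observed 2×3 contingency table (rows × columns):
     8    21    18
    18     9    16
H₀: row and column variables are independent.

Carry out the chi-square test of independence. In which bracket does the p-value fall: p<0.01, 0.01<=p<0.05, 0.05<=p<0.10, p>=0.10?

p-value bracket: 0.01<=p<0.05

Row totals [47, 43], col totals [26, 30, 34], n=90
χ² = (8−13.58)²/13.58 + (21−15.67)²/15.67 + (18−17.76)²/17.76 + (18−12.42)²/12.42 + (9−14.33)²/14.33 + (16−16.24)²/16.24 = 8.6030
df = 2
p-value (upper-tail) = 0.01355
→ bracket: 0.01<=p<0.05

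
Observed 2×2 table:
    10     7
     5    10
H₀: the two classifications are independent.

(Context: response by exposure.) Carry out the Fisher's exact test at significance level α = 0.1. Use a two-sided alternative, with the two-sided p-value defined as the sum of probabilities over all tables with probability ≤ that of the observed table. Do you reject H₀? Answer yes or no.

reject H₀: no

Margins: r₁=17, r₂=15, c₁=15, c₂=17, n=32
p_obs = C(17,10)·C(15,5)/C(32,15); sum pmf over tables with pmf ≤ p_obs
p-value (two-sided) = 0.17770
At α=0.1: p ≥ α → fail to reject H₀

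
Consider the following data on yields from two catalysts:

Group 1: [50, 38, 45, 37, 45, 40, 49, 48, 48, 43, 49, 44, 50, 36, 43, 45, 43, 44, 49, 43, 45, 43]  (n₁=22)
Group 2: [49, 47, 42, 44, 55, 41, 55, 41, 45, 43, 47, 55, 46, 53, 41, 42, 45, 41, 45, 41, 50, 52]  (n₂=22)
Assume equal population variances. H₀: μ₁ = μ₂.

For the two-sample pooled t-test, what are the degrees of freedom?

degrees of freedom = 42

df = n₁ + n₂ − 2 = 22 + 22 − 2 = 42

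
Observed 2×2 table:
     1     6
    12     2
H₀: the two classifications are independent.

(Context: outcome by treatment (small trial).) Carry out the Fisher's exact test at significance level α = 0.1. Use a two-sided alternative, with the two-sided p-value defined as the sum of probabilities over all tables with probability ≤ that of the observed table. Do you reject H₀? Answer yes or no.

Margins: r₁=7, r₂=14, c₁=13, c₂=8, n=21
p_obs = C(7,1)·C(14,12)/C(21,13); sum pmf over tables with pmf ≤ p_obs
p-value (two-sided) = 0.00320
At α=0.1: p < α → reject H₀

reject H₀: yes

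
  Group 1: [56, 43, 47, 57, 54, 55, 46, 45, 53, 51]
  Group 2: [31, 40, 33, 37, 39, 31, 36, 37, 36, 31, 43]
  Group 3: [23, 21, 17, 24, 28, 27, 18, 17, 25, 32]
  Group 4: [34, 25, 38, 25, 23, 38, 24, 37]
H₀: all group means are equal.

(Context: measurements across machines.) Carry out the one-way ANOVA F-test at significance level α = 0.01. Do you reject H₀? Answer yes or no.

reject H₀: yes

Group means [50.70, 35.82, 23.20, 30.50], grand mean 35.308
SSB = Σnᵢ(x̄ᵢ−x̄)² = 4022.971; SSW = ΣΣ(x−x̄ᵢ)² = 943.336
MSB = 4022.971/3 = 1340.9904; MSW = 943.336/35 = 26.9525
F = MSB/MSW = 49.7539
df = (3, 35)
p-value (upper-tail) = 0.00000
At α=0.01: p < α → reject H₀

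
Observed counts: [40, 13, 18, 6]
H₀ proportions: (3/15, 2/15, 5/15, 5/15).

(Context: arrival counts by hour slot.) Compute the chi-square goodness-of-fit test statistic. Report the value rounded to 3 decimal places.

n = 77; E_i = n·p_i = [15.40, 10.27, 25.67, 25.67]
χ² = (40−15.40)²/15.40 + (13−10.27)²/10.27 + (18−25.67)²/25.67 + (6−25.67)²/25.67 = 57.3831
df = 3

test statistic = 57.383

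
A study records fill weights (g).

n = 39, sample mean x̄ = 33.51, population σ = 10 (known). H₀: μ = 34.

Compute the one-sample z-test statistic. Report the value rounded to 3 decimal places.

SE = σ/√n = 10/√39 = 1.6013
z = (x̄−μ₀)/SE = (33.51−34)/1.6013 = -0.3060

test statistic = -0.306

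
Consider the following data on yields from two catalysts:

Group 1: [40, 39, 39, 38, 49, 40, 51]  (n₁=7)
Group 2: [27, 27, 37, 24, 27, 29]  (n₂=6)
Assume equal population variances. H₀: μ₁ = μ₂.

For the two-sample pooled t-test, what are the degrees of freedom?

degrees of freedom = 11

df = n₁ + n₂ − 2 = 7 + 6 − 2 = 11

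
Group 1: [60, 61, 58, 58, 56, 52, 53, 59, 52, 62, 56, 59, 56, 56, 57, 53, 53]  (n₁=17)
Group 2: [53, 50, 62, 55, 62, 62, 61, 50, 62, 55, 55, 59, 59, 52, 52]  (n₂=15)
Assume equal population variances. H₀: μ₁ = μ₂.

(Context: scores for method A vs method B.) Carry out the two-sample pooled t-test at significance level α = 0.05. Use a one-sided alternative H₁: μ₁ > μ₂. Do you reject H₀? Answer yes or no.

x̄₁=56.529, s₁=3.145, n₁=17
x̄₂=56.600, s₂=4.611, n₂=15
s_p² = [16·3.145² + 14·4.611²]/30 = 15.1945
SE = √(s_p²·(1/17+1/15)) = 1.3809
t = (56.529−56.600)/1.3809 = -0.0511
df = 30
p-value (one-sided, H₁ greater) = 0.52022
At α=0.05: p ≥ α → fail to reject H₀

reject H₀: no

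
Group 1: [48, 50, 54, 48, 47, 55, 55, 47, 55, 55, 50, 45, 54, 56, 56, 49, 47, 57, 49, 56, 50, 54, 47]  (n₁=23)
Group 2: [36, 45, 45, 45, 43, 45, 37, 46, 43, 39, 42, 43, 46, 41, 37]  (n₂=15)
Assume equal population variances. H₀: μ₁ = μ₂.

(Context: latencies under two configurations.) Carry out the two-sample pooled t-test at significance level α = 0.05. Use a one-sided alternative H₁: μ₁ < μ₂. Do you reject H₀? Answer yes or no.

reject H₀: no

x̄₁=51.478, s₁=3.848, n₁=23
x̄₂=42.200, s₂=3.448, n₂=15
s_p² = [22·3.848² + 14·3.448²]/36 = 13.6705
SE = √(s_p²·(1/23+1/15)) = 1.2271
t = (51.478−42.200)/1.2271 = 7.5612
df = 36
p-value (one-sided, H₁ less) = 1.00000
At α=0.05: p ≥ α → fail to reject H₀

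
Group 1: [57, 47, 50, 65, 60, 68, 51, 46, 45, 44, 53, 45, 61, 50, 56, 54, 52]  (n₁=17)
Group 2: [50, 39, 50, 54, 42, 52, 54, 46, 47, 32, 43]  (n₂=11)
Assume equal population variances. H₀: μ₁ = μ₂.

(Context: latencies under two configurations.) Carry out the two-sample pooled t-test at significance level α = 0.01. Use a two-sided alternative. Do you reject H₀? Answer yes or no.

x̄₁=53.176, s₁=7.178, n₁=17
x̄₂=46.273, s₂=6.828, n₂=11
s_p² = [16·7.178² + 10·6.828²]/26 = 49.6405
SE = √(s_p²·(1/17+1/11)) = 2.7263
t = (53.176−46.273)/2.7263 = 2.5323
df = 26
p-value (two-sided) = 0.01771
At α=0.01: p ≥ α → fail to reject H₀

reject H₀: no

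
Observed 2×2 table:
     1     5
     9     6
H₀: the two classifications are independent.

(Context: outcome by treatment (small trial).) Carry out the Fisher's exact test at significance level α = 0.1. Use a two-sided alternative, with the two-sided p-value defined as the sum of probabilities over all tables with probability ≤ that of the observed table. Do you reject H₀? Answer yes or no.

Margins: r₁=6, r₂=15, c₁=10, c₂=11, n=21
p_obs = C(6,1)·C(15,9)/C(21,10); sum pmf over tables with pmf ≤ p_obs
p-value (two-sided) = 0.14861
At α=0.1: p ≥ α → fail to reject H₀

reject H₀: no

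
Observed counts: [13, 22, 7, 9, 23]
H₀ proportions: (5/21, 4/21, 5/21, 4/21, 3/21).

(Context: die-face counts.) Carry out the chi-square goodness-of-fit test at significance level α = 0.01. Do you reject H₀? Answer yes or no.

reject H₀: yes

n = 74; E_i = n·p_i = [17.62, 14.10, 17.62, 14.10, 10.57]
χ² = (13−17.62)²/17.62 + (22−14.10)²/14.10 + (7−17.62)²/17.62 + (9−14.10)²/14.10 + (23−10.57)²/10.57 = 28.4980
df = 4
p-value (upper-tail) = 0.00001
At α=0.01: p < α → reject H₀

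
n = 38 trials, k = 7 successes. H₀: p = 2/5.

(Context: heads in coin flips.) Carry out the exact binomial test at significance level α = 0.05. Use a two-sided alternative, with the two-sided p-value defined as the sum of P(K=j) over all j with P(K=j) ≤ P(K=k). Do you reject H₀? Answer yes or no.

Exact binomial: n=38, k=7, p₀=2/5=0.4000
P(X=j) = C(n,j)·p₀^j·(1−p₀)^(n−j); p = Σ P(X=j) over j with P(X=j) ≤ P(X=7)
p-value (two-sided) = 0.00725
At α=0.05: p < α → reject H₀

reject H₀: yes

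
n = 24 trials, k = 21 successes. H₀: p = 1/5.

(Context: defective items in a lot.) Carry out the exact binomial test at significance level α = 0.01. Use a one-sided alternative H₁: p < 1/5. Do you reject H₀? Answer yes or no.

Exact binomial: n=24, k=21, p₀=1/5=0.2000
P(X≤21) from Σ C(n,i)·p₀^i·(1−p₀)^(n−i)
p-value (one-sided, H₁ less) = 1.00000
At α=0.01: p ≥ α → fail to reject H₀

reject H₀: no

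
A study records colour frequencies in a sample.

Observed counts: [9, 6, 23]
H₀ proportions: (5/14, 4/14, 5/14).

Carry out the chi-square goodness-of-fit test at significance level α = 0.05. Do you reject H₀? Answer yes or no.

n = 38; E_i = n·p_i = [13.57, 10.86, 13.57]
χ² = (9−13.57)²/13.57 + (6−10.86)²/10.86 + (23−13.57)²/13.57 = 10.2632
df = 2
p-value (upper-tail) = 0.00591
At α=0.05: p < α → reject H₀

reject H₀: yes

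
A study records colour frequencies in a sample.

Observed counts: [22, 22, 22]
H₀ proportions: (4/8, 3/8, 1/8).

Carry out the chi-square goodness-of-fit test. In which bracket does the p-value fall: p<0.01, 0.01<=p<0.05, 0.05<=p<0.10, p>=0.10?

p-value bracket: p<0.01

n = 66; E_i = n·p_i = [33.00, 24.75, 8.25]
χ² = (22−33.00)²/33.00 + (22−24.75)²/24.75 + (22−8.25)²/8.25 = 26.8889
df = 2
p-value (upper-tail) = 0.00000
→ bracket: p<0.01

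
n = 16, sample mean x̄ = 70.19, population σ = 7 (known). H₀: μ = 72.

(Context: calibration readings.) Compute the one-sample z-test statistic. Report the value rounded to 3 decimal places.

test statistic = -1.034

SE = σ/√n = 7/√16 = 1.7500
z = (x̄−μ₀)/SE = (70.19−72)/1.7500 = -1.0343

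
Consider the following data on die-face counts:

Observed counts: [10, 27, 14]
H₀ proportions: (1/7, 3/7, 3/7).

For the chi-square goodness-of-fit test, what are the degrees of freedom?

degrees of freedom = 2

df = k − 1 = 3 − 1 = 2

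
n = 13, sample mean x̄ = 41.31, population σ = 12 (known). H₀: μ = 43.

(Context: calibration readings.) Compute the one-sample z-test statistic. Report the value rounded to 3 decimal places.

SE = σ/√n = 12/√13 = 3.3282
z = (x̄−μ₀)/SE = (41.31−43)/3.3282 = -0.5078

test statistic = -0.508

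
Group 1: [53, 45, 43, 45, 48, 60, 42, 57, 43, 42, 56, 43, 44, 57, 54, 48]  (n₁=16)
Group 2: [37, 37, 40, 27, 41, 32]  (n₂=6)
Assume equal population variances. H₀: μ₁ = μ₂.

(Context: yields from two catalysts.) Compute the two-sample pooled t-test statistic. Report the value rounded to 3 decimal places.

x̄₁=48.750, s₁=6.340, n₁=16
x̄₂=35.667, s₂=5.279, n₂=6
s_p² = [15·6.340² + 5·5.279²]/20 = 37.1167
SE = √(s_p²·(1/16+1/6)) = 2.9165
t = (48.750−35.667)/2.9165 = 4.4860
df = 20

test statistic = 4.486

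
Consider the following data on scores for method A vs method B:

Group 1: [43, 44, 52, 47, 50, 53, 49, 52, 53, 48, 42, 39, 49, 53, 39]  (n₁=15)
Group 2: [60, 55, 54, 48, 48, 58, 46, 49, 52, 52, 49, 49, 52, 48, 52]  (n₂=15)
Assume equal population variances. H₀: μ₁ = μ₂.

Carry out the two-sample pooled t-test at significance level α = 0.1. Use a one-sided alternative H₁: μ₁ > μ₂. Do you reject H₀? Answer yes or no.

x̄₁=47.533, s₁=4.998, n₁=15
x̄₂=51.467, s₂=3.962, n₂=15
s_p² = [14·4.998² + 14·3.962²]/28 = 20.3381
SE = √(s_p²·(1/15+1/15)) = 1.6467
t = (47.533−51.467)/1.6467 = -2.3886
df = 28
p-value (one-sided, H₁ greater) = 0.98805
At α=0.1: p ≥ α → fail to reject H₀

reject H₀: no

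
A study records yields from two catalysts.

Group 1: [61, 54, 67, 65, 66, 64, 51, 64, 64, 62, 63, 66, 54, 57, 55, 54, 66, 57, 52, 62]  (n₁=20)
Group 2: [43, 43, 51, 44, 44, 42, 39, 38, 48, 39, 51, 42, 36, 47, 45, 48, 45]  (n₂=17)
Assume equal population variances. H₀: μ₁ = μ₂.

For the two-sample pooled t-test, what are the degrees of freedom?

df = n₁ + n₂ − 2 = 20 + 17 − 2 = 35

degrees of freedom = 35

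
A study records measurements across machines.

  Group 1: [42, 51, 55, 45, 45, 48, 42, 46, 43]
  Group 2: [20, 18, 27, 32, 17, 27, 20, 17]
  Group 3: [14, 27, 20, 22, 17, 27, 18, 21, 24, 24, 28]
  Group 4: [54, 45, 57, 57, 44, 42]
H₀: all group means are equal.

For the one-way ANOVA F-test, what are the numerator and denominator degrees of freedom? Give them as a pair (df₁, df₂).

degrees of freedom = [3, 30]

k = 4 groups, N = 34 total
df = (k−1, N−k) = (4−1, 34−4) = (3, 30)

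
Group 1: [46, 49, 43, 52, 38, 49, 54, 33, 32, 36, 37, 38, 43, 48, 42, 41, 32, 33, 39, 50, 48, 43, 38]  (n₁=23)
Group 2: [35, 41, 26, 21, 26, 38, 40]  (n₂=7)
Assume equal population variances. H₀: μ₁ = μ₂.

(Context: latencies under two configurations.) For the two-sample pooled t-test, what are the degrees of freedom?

df = n₁ + n₂ − 2 = 23 + 7 − 2 = 28

degrees of freedom = 28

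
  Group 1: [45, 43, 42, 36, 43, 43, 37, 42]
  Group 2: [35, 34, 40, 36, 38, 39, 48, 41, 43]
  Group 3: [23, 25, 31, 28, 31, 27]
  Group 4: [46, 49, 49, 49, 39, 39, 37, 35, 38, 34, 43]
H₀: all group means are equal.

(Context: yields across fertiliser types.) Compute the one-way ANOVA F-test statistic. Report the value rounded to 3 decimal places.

test statistic = 14.912

Group means [41.38, 39.33, 27.50, 41.64], grand mean 38.471
SSB = Σnᵢ(x̄ᵢ−x̄)² = 906.550; SSW = ΣΣ(x−x̄ᵢ)² = 607.920
MSB = 906.550/3 = 302.1834; MSW = 607.920/30 = 20.2640
F = MSB/MSW = 14.9123
df = (3, 30)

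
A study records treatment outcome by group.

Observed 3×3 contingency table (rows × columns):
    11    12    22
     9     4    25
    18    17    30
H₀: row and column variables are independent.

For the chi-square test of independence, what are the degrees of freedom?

df = (r−1)(c−1) = (3−1)·(3−1) = 4

degrees of freedom = 4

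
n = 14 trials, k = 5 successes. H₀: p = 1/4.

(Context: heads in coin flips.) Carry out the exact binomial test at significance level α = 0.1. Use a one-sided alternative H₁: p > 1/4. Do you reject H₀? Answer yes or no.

Exact binomial: n=14, k=5, p₀=1/4=0.2500
P(X≥5) from Σ C(n,i)·p₀^i·(1−p₀)^(n−i)
p-value (one-sided, H₁ greater) = 0.25847
At α=0.1: p ≥ α → fail to reject H₀

reject H₀: no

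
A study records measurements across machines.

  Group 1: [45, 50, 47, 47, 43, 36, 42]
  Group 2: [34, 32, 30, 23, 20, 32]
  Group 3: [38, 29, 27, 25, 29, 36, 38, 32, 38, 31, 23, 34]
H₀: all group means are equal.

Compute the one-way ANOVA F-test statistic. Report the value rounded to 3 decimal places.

Group means [44.29, 28.50, 31.67], grand mean 34.440
SSB = Σnᵢ(x̄ᵢ−x̄)² = 982.565; SSW = ΣΣ(x−x̄ᵢ)² = 583.595
MSB = 982.565/2 = 491.2824; MSW = 583.595/22 = 26.5271
F = MSB/MSW = 18.5200
df = (2, 22)

test statistic = 18.520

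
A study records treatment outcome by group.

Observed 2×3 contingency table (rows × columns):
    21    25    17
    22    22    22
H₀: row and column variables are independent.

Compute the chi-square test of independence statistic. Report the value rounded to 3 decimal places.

test statistic = 0.786

Row totals [63, 66], col totals [43, 47, 39], n=129
χ² = (21−21.00)²/21.00 + (25−22.95)²/22.95 + (17−19.05)²/19.05 + (22−22.00)²/22.00 + (22−24.05)²/24.05 + (22−19.95)²/19.95 = 0.7864
df = 2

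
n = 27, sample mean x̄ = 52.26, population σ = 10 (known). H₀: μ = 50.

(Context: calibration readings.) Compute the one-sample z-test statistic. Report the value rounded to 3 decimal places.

test statistic = 1.174

SE = σ/√n = 10/√27 = 1.9245
z = (x̄−μ₀)/SE = (52.26−50)/1.9245 = 1.1743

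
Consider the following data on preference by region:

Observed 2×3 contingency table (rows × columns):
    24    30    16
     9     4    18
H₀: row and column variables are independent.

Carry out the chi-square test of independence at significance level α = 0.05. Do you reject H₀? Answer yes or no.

reject H₀: yes

Row totals [70, 31], col totals [33, 34, 34], n=101
χ² = (24−22.87)²/22.87 + (30−23.56)²/23.56 + (16−23.56)²/23.56 + (9−10.13)²/10.13 + (4−10.44)²/10.44 + (18−10.44)²/10.44 = 13.8193
df = 2
p-value (upper-tail) = 0.00100
At α=0.05: p < α → reject H₀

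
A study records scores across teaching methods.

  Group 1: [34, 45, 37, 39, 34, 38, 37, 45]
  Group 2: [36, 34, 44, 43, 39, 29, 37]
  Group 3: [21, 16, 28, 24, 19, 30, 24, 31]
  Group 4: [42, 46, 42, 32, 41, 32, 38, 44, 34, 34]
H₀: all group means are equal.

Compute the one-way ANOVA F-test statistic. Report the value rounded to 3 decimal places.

test statistic = 16.010

Group means [38.62, 37.43, 24.12, 38.50], grand mean 34.818
SSB = Σnᵢ(x̄ᵢ−x̄)² = 1213.945; SSW = ΣΣ(x−x̄ᵢ)² = 732.964
MSB = 1213.945/3 = 404.6483; MSW = 732.964/29 = 25.2746
F = MSB/MSW = 16.0101
df = (3, 29)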